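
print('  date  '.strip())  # date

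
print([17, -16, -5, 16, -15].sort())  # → None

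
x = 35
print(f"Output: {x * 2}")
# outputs Output: 70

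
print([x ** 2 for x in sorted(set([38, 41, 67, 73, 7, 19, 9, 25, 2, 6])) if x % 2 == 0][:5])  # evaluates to [4, 36, 1444]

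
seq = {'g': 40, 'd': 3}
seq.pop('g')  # 40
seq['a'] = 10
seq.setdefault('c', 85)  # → 85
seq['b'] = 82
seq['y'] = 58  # {'d': 3, 'a': 10, 'c': 85, 'b': 82, 'y': 58}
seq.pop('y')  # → 58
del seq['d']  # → {'a': 10, 'c': 85, 'b': 82}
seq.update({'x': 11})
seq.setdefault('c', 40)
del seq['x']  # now {'a': 10, 'c': 85, 'b': 82}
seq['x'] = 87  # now {'a': 10, 'c': 85, 'b': 82, 'x': 87}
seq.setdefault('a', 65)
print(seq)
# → {'a': 10, 'c': 85, 'b': 82, 'x': 87}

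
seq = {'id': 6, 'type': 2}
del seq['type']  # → {'id': 6}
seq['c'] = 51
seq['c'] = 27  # {'id': 6, 'c': 27}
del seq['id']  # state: {'c': 27}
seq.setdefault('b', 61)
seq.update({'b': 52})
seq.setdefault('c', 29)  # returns 27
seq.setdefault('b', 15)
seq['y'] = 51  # {'c': 27, 'b': 52, 'y': 51}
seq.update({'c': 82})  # {'c': 82, 'b': 52, 'y': 51}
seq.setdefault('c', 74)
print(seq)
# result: {'c': 82, 'b': 52, 'y': 51}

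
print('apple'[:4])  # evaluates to appl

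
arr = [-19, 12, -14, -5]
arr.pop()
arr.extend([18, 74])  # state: [-19, 12, -14, 18, 74]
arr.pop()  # 74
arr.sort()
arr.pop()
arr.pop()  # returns 12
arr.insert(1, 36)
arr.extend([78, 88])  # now [-19, 36, -14, 78, 88]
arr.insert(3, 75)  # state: [-19, 36, -14, 75, 78, 88]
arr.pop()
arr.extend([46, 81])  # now [-19, 36, -14, 75, 78, 46, 81]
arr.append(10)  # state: [-19, 36, -14, 75, 78, 46, 81, 10]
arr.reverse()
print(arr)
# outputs [10, 81, 46, 78, 75, -14, 36, -19]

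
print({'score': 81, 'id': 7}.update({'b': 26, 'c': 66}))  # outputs None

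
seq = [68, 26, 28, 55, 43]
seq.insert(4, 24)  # [68, 26, 28, 55, 24, 43]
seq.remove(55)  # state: [68, 26, 28, 24, 43]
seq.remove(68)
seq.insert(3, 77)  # [26, 28, 24, 77, 43]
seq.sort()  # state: [24, 26, 28, 43, 77]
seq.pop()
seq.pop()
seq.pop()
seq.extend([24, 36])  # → [24, 26, 24, 36]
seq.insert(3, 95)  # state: [24, 26, 24, 95, 36]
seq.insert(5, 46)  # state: [24, 26, 24, 95, 36, 46]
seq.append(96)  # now [24, 26, 24, 95, 36, 46, 96]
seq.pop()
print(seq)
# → [24, 26, 24, 95, 36, 46]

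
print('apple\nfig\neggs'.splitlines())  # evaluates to ['apple', 'fig', 'eggs']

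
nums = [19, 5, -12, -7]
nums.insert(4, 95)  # [19, 5, -12, -7, 95]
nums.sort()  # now [-12, -7, 5, 19, 95]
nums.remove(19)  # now [-12, -7, 5, 95]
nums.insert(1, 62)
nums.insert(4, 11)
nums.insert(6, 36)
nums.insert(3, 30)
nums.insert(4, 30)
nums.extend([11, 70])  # [-12, 62, -7, 30, 30, 5, 11, 95, 36, 11, 70]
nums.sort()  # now [-12, -7, 5, 11, 11, 30, 30, 36, 62, 70, 95]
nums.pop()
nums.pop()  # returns 70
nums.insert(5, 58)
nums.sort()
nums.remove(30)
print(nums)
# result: [-12, -7, 5, 11, 11, 30, 36, 58, 62]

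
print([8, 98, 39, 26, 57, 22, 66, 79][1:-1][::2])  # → [98, 26, 22]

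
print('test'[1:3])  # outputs es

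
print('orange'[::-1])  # egnaro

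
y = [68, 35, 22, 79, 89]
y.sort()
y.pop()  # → 89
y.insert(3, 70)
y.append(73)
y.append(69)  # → [22, 35, 68, 70, 79, 73, 69]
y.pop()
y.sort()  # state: [22, 35, 68, 70, 73, 79]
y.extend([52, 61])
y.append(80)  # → [22, 35, 68, 70, 73, 79, 52, 61, 80]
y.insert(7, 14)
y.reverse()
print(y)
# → [80, 61, 14, 52, 79, 73, 70, 68, 35, 22]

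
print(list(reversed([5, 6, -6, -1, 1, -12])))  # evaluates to [-12, 1, -1, -6, 6, 5]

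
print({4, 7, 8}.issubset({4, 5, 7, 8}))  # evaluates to True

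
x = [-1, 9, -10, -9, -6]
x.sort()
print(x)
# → [-10, -9, -6, -1, 9]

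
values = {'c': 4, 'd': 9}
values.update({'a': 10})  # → {'c': 4, 'd': 9, 'a': 10}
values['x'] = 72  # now {'c': 4, 'd': 9, 'a': 10, 'x': 72}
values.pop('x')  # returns 72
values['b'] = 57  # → {'c': 4, 'd': 9, 'a': 10, 'b': 57}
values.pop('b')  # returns 57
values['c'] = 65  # {'c': 65, 'd': 9, 'a': 10}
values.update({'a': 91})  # {'c': 65, 'd': 9, 'a': 91}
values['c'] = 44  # {'c': 44, 'd': 9, 'a': 91}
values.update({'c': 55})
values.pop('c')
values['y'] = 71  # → {'d': 9, 'a': 91, 'y': 71}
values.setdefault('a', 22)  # 91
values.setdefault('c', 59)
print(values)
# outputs {'d': 9, 'a': 91, 'y': 71, 'c': 59}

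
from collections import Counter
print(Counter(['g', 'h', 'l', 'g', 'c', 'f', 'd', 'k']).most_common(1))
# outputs [('g', 2)]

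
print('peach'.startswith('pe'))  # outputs True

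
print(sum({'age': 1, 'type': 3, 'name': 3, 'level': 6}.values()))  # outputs 13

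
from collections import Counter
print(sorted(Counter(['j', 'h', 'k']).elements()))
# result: ['h', 'j', 'k']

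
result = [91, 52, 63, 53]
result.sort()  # [52, 53, 63, 91]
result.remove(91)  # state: [52, 53, 63]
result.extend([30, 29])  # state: [52, 53, 63, 30, 29]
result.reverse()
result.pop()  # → 52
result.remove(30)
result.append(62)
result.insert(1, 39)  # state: [29, 39, 63, 53, 62]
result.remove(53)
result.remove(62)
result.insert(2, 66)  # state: [29, 39, 66, 63]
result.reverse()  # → [63, 66, 39, 29]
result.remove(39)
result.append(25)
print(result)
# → [63, 66, 29, 25]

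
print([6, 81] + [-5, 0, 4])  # [6, 81, -5, 0, 4]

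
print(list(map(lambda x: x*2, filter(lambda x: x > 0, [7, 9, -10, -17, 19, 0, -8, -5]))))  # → [14, 18, 38]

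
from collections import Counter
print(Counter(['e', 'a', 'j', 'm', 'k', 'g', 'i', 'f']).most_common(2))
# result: [('e', 1), ('a', 1)]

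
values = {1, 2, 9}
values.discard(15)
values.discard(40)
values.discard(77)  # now {1, 2, 9}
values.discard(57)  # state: {1, 2, 9}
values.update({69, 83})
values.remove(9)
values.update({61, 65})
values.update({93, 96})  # {1, 2, 61, 65, 69, 83, 93, 96}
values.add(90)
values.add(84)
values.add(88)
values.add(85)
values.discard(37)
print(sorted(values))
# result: [1, 2, 61, 65, 69, 83, 84, 85, 88, 90, 93, 96]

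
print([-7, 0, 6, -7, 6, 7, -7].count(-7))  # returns 3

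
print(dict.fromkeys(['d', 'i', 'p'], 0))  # {'d': 0, 'i': 0, 'p': 0}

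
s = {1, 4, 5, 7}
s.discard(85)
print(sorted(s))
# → [1, 4, 5, 7]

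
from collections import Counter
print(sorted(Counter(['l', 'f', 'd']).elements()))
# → ['d', 'f', 'l']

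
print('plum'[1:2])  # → l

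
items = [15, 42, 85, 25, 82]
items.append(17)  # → [15, 42, 85, 25, 82, 17]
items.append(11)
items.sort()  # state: [11, 15, 17, 25, 42, 82, 85]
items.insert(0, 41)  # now [41, 11, 15, 17, 25, 42, 82, 85]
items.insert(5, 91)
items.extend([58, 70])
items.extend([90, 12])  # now [41, 11, 15, 17, 25, 91, 42, 82, 85, 58, 70, 90, 12]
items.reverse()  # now [12, 90, 70, 58, 85, 82, 42, 91, 25, 17, 15, 11, 41]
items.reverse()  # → [41, 11, 15, 17, 25, 91, 42, 82, 85, 58, 70, 90, 12]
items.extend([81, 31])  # [41, 11, 15, 17, 25, 91, 42, 82, 85, 58, 70, 90, 12, 81, 31]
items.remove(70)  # [41, 11, 15, 17, 25, 91, 42, 82, 85, 58, 90, 12, 81, 31]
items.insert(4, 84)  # [41, 11, 15, 17, 84, 25, 91, 42, 82, 85, 58, 90, 12, 81, 31]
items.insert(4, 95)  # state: [41, 11, 15, 17, 95, 84, 25, 91, 42, 82, 85, 58, 90, 12, 81, 31]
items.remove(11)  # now [41, 15, 17, 95, 84, 25, 91, 42, 82, 85, 58, 90, 12, 81, 31]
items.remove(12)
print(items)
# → [41, 15, 17, 95, 84, 25, 91, 42, 82, 85, 58, 90, 81, 31]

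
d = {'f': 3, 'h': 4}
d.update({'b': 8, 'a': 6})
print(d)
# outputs {'f': 3, 'h': 4, 'b': 8, 'a': 6}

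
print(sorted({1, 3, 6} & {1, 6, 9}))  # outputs [1, 6]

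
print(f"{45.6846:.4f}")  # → 45.6846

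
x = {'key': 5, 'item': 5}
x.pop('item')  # 5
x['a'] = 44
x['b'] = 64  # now {'key': 5, 'a': 44, 'b': 64}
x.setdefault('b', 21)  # 64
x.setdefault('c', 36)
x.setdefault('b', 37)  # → 64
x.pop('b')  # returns 64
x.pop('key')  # 5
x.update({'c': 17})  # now {'a': 44, 'c': 17}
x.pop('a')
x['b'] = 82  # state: {'c': 17, 'b': 82}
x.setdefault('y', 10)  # 10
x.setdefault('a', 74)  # 74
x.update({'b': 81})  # {'c': 17, 'b': 81, 'y': 10, 'a': 74}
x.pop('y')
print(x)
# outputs {'c': 17, 'b': 81, 'a': 74}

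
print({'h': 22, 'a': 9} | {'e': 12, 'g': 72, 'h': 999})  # {'h': 999, 'a': 9, 'e': 12, 'g': 72}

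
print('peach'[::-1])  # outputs hcaep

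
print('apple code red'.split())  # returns ['apple', 'code', 'red']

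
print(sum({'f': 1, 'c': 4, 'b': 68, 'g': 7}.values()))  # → 80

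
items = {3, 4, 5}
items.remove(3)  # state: {4, 5}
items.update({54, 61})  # {4, 5, 54, 61}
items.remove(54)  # {4, 5, 61}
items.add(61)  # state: {4, 5, 61}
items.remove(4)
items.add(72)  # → {5, 61, 72}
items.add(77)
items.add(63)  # {5, 61, 63, 72, 77}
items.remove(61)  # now {5, 63, 72, 77}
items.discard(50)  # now {5, 63, 72, 77}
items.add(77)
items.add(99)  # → {5, 63, 72, 77, 99}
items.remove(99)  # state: {5, 63, 72, 77}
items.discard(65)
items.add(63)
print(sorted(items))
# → [5, 63, 72, 77]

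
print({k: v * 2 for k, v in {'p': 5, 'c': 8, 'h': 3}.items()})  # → {'p': 10, 'c': 16, 'h': 6}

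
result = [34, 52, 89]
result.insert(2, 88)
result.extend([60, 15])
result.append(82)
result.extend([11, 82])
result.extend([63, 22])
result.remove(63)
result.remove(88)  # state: [34, 52, 89, 60, 15, 82, 11, 82, 22]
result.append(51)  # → [34, 52, 89, 60, 15, 82, 11, 82, 22, 51]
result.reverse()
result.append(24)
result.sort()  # [11, 15, 22, 24, 34, 51, 52, 60, 82, 82, 89]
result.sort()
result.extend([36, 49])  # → [11, 15, 22, 24, 34, 51, 52, 60, 82, 82, 89, 36, 49]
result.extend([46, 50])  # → [11, 15, 22, 24, 34, 51, 52, 60, 82, 82, 89, 36, 49, 46, 50]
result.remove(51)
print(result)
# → [11, 15, 22, 24, 34, 52, 60, 82, 82, 89, 36, 49, 46, 50]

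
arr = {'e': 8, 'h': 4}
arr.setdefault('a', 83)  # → 83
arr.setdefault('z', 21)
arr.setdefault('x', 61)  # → 61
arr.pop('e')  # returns 8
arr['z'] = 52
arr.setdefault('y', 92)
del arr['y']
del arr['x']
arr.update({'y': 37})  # {'h': 4, 'a': 83, 'z': 52, 'y': 37}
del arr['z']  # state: {'h': 4, 'a': 83, 'y': 37}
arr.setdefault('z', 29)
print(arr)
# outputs {'h': 4, 'a': 83, 'y': 37, 'z': 29}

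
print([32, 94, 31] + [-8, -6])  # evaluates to [32, 94, 31, -8, -6]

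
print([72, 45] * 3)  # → [72, 45, 72, 45, 72, 45]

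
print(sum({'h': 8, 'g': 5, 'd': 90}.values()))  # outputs 103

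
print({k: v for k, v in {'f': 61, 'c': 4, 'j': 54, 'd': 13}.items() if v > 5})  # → {'f': 61, 'j': 54, 'd': 13}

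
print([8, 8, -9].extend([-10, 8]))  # None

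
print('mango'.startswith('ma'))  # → True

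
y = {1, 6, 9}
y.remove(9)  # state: {1, 6}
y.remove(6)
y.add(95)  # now {1, 95}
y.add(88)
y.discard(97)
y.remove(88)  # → {1, 95}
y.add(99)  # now {1, 95, 99}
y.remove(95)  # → {1, 99}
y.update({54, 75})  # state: {1, 54, 75, 99}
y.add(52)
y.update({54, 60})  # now {1, 52, 54, 60, 75, 99}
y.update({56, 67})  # {1, 52, 54, 56, 60, 67, 75, 99}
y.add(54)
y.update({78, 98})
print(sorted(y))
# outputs [1, 52, 54, 56, 60, 67, 75, 78, 98, 99]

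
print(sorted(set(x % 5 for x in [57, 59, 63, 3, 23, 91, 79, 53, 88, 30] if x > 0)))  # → [0, 1, 2, 3, 4]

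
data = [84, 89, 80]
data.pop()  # 80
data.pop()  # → 89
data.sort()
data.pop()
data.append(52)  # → [52]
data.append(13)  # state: [52, 13]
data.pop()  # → 13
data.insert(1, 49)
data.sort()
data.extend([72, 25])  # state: [49, 52, 72, 25]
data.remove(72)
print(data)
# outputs [49, 52, 25]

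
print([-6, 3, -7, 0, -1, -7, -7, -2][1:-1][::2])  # [3, 0, -7]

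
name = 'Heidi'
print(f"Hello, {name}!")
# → Hello, Heidi!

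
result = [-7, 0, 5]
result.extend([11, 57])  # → [-7, 0, 5, 11, 57]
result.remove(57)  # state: [-7, 0, 5, 11]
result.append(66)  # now [-7, 0, 5, 11, 66]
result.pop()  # 66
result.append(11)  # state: [-7, 0, 5, 11, 11]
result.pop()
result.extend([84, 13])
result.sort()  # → [-7, 0, 5, 11, 13, 84]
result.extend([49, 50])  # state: [-7, 0, 5, 11, 13, 84, 49, 50]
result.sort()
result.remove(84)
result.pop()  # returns 50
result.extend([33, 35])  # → [-7, 0, 5, 11, 13, 49, 33, 35]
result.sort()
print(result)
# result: [-7, 0, 5, 11, 13, 33, 35, 49]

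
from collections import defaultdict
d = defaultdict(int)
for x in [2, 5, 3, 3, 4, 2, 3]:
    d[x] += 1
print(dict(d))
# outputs {2: 2, 5: 1, 3: 3, 4: 1}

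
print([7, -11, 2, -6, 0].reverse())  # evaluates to None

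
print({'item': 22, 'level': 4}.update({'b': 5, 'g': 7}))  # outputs None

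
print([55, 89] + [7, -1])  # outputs [55, 89, 7, -1]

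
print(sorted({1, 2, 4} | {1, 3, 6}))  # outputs [1, 2, 3, 4, 6]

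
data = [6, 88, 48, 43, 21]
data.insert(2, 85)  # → [6, 88, 85, 48, 43, 21]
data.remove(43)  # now [6, 88, 85, 48, 21]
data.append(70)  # [6, 88, 85, 48, 21, 70]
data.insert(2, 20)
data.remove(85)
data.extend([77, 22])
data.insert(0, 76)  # [76, 6, 88, 20, 48, 21, 70, 77, 22]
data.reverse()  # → [22, 77, 70, 21, 48, 20, 88, 6, 76]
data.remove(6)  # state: [22, 77, 70, 21, 48, 20, 88, 76]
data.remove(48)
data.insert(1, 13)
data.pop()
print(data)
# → [22, 13, 77, 70, 21, 20, 88]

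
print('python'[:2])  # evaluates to py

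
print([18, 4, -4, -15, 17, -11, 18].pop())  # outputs 18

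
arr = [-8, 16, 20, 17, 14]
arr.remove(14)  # [-8, 16, 20, 17]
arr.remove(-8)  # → [16, 20, 17]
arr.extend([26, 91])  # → [16, 20, 17, 26, 91]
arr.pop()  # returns 91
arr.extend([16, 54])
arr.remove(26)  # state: [16, 20, 17, 16, 54]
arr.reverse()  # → [54, 16, 17, 20, 16]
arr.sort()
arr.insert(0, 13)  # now [13, 16, 16, 17, 20, 54]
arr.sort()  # [13, 16, 16, 17, 20, 54]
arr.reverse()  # [54, 20, 17, 16, 16, 13]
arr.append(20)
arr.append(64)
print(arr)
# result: [54, 20, 17, 16, 16, 13, 20, 64]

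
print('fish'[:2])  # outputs fi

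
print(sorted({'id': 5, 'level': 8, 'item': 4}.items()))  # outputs [('id', 5), ('item', 4), ('level', 8)]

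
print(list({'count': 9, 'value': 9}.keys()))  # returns ['count', 'value']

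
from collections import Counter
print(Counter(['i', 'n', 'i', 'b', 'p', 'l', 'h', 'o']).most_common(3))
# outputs [('i', 2), ('n', 1), ('b', 1)]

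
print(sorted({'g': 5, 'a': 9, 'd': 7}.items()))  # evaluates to [('a', 9), ('d', 7), ('g', 5)]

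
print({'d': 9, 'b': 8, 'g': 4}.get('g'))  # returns 4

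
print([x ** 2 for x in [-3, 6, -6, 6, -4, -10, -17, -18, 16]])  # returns [9, 36, 36, 36, 16, 100, 289, 324, 256]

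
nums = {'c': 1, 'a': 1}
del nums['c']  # {'a': 1}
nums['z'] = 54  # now {'a': 1, 'z': 54}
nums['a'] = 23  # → {'a': 23, 'z': 54}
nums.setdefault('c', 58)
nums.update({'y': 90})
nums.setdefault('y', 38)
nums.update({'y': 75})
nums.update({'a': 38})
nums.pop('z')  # 54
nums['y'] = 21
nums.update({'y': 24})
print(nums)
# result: {'a': 38, 'c': 58, 'y': 24}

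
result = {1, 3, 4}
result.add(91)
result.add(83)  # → {1, 3, 4, 83, 91}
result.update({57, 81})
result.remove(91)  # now {1, 3, 4, 57, 81, 83}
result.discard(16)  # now {1, 3, 4, 57, 81, 83}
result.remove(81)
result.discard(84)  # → {1, 3, 4, 57, 83}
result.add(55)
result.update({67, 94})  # {1, 3, 4, 55, 57, 67, 83, 94}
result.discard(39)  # {1, 3, 4, 55, 57, 67, 83, 94}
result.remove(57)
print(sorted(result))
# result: [1, 3, 4, 55, 67, 83, 94]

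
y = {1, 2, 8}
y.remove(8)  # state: {1, 2}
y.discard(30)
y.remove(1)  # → {2}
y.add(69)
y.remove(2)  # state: {69}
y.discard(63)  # {69}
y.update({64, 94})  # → {64, 69, 94}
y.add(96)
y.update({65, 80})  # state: {64, 65, 69, 80, 94, 96}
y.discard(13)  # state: {64, 65, 69, 80, 94, 96}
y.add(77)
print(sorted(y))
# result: [64, 65, 69, 77, 80, 94, 96]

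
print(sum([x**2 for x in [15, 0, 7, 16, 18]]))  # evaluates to 854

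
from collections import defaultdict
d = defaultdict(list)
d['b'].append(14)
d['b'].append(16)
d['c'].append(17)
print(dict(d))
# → {'b': [14, 16], 'c': [17]}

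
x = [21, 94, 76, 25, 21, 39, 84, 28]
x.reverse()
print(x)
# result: [28, 84, 39, 21, 25, 76, 94, 21]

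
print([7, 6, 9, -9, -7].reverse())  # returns None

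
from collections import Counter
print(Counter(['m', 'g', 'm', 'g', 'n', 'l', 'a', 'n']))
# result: Counter({'m': 2, 'g': 2, 'n': 2, 'l': 1, 'a': 1})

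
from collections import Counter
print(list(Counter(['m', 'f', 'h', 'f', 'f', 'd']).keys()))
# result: ['m', 'f', 'h', 'd']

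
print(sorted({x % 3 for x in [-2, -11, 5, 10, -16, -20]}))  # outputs [1, 2]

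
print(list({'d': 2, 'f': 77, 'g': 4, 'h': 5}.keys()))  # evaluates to ['d', 'f', 'g', 'h']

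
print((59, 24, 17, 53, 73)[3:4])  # (53,)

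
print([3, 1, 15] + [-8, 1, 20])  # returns [3, 1, 15, -8, 1, 20]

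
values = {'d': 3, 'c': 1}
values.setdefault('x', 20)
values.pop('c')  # 1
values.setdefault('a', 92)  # 92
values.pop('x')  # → 20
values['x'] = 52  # {'d': 3, 'a': 92, 'x': 52}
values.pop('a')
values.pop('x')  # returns 52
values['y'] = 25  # {'d': 3, 'y': 25}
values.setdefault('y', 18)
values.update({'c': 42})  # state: {'d': 3, 'y': 25, 'c': 42}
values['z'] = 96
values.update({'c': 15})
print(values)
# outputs {'d': 3, 'y': 25, 'c': 15, 'z': 96}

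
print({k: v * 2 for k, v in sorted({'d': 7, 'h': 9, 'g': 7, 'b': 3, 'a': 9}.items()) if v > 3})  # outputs {'a': 18, 'd': 14, 'g': 14, 'h': 18}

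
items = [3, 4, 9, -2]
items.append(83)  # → [3, 4, 9, -2, 83]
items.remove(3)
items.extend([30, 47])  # [4, 9, -2, 83, 30, 47]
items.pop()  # 47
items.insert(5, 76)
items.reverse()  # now [76, 30, 83, -2, 9, 4]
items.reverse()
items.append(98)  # [4, 9, -2, 83, 30, 76, 98]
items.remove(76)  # [4, 9, -2, 83, 30, 98]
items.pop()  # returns 98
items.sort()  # [-2, 4, 9, 30, 83]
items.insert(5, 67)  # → [-2, 4, 9, 30, 83, 67]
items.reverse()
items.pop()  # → -2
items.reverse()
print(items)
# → [4, 9, 30, 83, 67]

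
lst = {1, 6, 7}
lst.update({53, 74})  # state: {1, 6, 7, 53, 74}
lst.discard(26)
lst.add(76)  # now {1, 6, 7, 53, 74, 76}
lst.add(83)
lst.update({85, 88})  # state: {1, 6, 7, 53, 74, 76, 83, 85, 88}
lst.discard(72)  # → {1, 6, 7, 53, 74, 76, 83, 85, 88}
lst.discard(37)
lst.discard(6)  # {1, 7, 53, 74, 76, 83, 85, 88}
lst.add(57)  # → {1, 7, 53, 57, 74, 76, 83, 85, 88}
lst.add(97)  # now {1, 7, 53, 57, 74, 76, 83, 85, 88, 97}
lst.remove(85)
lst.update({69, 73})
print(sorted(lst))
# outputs [1, 7, 53, 57, 69, 73, 74, 76, 83, 88, 97]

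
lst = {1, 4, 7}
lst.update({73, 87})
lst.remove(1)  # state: {4, 7, 73, 87}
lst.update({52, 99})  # {4, 7, 52, 73, 87, 99}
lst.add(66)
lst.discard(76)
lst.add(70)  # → {4, 7, 52, 66, 70, 73, 87, 99}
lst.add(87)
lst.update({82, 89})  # {4, 7, 52, 66, 70, 73, 82, 87, 89, 99}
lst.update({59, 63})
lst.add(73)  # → {4, 7, 52, 59, 63, 66, 70, 73, 82, 87, 89, 99}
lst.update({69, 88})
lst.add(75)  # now {4, 7, 52, 59, 63, 66, 69, 70, 73, 75, 82, 87, 88, 89, 99}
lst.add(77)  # {4, 7, 52, 59, 63, 66, 69, 70, 73, 75, 77, 82, 87, 88, 89, 99}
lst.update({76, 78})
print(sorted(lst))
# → [4, 7, 52, 59, 63, 66, 69, 70, 73, 75, 76, 77, 78, 82, 87, 88, 89, 99]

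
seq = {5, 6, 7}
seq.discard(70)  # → {5, 6, 7}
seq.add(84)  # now {5, 6, 7, 84}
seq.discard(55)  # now {5, 6, 7, 84}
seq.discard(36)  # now {5, 6, 7, 84}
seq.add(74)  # {5, 6, 7, 74, 84}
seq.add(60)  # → {5, 6, 7, 60, 74, 84}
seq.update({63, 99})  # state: {5, 6, 7, 60, 63, 74, 84, 99}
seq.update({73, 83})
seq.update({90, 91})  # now {5, 6, 7, 60, 63, 73, 74, 83, 84, 90, 91, 99}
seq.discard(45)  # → {5, 6, 7, 60, 63, 73, 74, 83, 84, 90, 91, 99}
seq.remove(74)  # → {5, 6, 7, 60, 63, 73, 83, 84, 90, 91, 99}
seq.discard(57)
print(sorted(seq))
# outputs [5, 6, 7, 60, 63, 73, 83, 84, 90, 91, 99]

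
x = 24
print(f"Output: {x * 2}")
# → Output: 48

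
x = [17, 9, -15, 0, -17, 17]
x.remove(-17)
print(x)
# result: [17, 9, -15, 0, 17]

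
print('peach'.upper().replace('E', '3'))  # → P3ACH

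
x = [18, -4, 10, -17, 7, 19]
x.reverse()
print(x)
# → [19, 7, -17, 10, -4, 18]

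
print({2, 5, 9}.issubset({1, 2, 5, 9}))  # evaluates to True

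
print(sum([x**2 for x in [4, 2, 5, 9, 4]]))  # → 142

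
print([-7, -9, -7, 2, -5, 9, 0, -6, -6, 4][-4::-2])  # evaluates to [0, -5, -7, -7]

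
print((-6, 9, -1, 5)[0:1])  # (-6,)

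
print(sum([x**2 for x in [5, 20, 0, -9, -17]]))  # 795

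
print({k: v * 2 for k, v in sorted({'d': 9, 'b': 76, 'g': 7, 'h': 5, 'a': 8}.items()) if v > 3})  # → {'a': 16, 'b': 152, 'd': 18, 'g': 14, 'h': 10}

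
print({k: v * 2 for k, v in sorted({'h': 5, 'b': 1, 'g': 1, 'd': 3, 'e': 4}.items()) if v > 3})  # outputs {'e': 8, 'h': 10}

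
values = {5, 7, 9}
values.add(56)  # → {5, 7, 9, 56}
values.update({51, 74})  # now {5, 7, 9, 51, 56, 74}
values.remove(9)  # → {5, 7, 51, 56, 74}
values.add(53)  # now {5, 7, 51, 53, 56, 74}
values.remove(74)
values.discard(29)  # {5, 7, 51, 53, 56}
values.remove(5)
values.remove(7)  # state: {51, 53, 56}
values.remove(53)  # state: {51, 56}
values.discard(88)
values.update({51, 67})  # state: {51, 56, 67}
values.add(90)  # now {51, 56, 67, 90}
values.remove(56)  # {51, 67, 90}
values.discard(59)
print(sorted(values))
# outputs [51, 67, 90]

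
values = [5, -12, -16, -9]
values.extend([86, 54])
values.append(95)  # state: [5, -12, -16, -9, 86, 54, 95]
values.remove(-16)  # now [5, -12, -9, 86, 54, 95]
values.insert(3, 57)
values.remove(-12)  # [5, -9, 57, 86, 54, 95]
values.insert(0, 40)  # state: [40, 5, -9, 57, 86, 54, 95]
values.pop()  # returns 95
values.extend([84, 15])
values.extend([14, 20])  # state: [40, 5, -9, 57, 86, 54, 84, 15, 14, 20]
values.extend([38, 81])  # [40, 5, -9, 57, 86, 54, 84, 15, 14, 20, 38, 81]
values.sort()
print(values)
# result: [-9, 5, 14, 15, 20, 38, 40, 54, 57, 81, 84, 86]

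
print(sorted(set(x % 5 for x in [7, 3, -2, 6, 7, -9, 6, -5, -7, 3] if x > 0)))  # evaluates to [1, 2, 3]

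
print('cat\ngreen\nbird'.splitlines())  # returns ['cat', 'green', 'bird']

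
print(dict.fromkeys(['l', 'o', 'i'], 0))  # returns {'l': 0, 'o': 0, 'i': 0}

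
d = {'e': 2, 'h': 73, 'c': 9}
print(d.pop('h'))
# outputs 73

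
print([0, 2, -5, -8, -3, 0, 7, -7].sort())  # None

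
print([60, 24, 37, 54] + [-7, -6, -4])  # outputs [60, 24, 37, 54, -7, -6, -4]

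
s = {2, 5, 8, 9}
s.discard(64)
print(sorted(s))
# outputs [2, 5, 8, 9]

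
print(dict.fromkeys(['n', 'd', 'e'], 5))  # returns {'n': 5, 'd': 5, 'e': 5}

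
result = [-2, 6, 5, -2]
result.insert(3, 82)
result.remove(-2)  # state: [6, 5, 82, -2]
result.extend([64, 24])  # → [6, 5, 82, -2, 64, 24]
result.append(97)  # [6, 5, 82, -2, 64, 24, 97]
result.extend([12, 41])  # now [6, 5, 82, -2, 64, 24, 97, 12, 41]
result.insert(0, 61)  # [61, 6, 5, 82, -2, 64, 24, 97, 12, 41]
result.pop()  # 41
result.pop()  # 12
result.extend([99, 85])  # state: [61, 6, 5, 82, -2, 64, 24, 97, 99, 85]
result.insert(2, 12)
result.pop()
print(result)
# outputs [61, 6, 12, 5, 82, -2, 64, 24, 97, 99]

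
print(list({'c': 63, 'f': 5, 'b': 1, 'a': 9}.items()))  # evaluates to [('c', 63), ('f', 5), ('b', 1), ('a', 9)]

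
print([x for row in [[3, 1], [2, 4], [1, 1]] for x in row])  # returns [3, 1, 2, 4, 1, 1]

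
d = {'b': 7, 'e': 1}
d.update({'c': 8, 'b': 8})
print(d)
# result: {'b': 8, 'e': 1, 'c': 8}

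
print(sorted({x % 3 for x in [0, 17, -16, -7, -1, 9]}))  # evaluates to [0, 2]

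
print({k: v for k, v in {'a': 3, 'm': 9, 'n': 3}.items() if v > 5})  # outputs {'m': 9}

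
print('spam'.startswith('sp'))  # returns True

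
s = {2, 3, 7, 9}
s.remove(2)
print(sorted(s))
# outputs [3, 7, 9]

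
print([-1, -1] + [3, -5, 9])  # [-1, -1, 3, -5, 9]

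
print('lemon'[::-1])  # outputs nomel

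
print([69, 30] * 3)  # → [69, 30, 69, 30, 69, 30]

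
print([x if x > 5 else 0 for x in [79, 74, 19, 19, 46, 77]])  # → [79, 74, 19, 19, 46, 77]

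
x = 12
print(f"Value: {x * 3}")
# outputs Value: 36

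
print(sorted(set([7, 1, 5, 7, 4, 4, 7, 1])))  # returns [1, 4, 5, 7]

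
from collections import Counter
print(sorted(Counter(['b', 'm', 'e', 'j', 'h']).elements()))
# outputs ['b', 'e', 'h', 'j', 'm']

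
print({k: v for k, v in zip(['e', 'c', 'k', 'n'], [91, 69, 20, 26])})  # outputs {'e': 91, 'c': 69, 'k': 20, 'n': 26}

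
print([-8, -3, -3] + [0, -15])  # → [-8, -3, -3, 0, -15]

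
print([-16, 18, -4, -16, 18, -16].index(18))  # 1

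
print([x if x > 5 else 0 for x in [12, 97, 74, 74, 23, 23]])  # [12, 97, 74, 74, 23, 23]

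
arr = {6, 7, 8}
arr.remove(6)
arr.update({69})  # {7, 8, 69}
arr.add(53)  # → {7, 8, 53, 69}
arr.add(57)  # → {7, 8, 53, 57, 69}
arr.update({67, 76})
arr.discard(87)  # {7, 8, 53, 57, 67, 69, 76}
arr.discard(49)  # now {7, 8, 53, 57, 67, 69, 76}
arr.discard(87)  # {7, 8, 53, 57, 67, 69, 76}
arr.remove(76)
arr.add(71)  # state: {7, 8, 53, 57, 67, 69, 71}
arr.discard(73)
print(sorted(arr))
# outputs [7, 8, 53, 57, 67, 69, 71]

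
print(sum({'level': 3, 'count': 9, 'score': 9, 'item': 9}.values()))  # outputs 30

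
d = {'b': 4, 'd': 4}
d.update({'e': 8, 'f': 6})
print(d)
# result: {'b': 4, 'd': 4, 'e': 8, 'f': 6}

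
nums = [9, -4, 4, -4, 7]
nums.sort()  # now [-4, -4, 4, 7, 9]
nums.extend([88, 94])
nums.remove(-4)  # [-4, 4, 7, 9, 88, 94]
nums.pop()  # 94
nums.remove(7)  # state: [-4, 4, 9, 88]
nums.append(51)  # [-4, 4, 9, 88, 51]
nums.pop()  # 51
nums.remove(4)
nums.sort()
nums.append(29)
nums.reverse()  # [29, 88, 9, -4]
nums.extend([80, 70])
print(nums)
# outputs [29, 88, 9, -4, 80, 70]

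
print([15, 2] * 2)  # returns [15, 2, 15, 2]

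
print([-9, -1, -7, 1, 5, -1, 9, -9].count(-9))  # 2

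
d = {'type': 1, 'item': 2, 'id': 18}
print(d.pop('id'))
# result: 18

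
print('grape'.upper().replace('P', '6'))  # GRA6E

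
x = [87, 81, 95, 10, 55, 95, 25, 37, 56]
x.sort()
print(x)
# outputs [10, 25, 37, 55, 56, 81, 87, 95, 95]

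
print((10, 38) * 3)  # (10, 38, 10, 38, 10, 38)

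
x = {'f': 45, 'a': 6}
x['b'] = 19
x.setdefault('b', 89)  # 19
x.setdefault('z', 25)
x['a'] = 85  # {'f': 45, 'a': 85, 'b': 19, 'z': 25}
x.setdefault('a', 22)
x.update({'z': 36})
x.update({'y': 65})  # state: {'f': 45, 'a': 85, 'b': 19, 'z': 36, 'y': 65}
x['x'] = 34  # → {'f': 45, 'a': 85, 'b': 19, 'z': 36, 'y': 65, 'x': 34}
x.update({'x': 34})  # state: {'f': 45, 'a': 85, 'b': 19, 'z': 36, 'y': 65, 'x': 34}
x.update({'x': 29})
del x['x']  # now {'f': 45, 'a': 85, 'b': 19, 'z': 36, 'y': 65}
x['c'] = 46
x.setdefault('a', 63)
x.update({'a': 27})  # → {'f': 45, 'a': 27, 'b': 19, 'z': 36, 'y': 65, 'c': 46}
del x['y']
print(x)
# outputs {'f': 45, 'a': 27, 'b': 19, 'z': 36, 'c': 46}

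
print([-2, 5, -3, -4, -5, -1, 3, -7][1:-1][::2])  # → [5, -4, -1]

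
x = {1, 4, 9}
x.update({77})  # {1, 4, 9, 77}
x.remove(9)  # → {1, 4, 77}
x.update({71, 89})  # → {1, 4, 71, 77, 89}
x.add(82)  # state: {1, 4, 71, 77, 82, 89}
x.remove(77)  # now {1, 4, 71, 82, 89}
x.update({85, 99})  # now {1, 4, 71, 82, 85, 89, 99}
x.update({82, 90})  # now {1, 4, 71, 82, 85, 89, 90, 99}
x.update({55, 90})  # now {1, 4, 55, 71, 82, 85, 89, 90, 99}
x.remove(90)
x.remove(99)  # {1, 4, 55, 71, 82, 85, 89}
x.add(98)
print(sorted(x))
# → [1, 4, 55, 71, 82, 85, 89, 98]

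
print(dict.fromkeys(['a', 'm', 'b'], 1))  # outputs {'a': 1, 'm': 1, 'b': 1}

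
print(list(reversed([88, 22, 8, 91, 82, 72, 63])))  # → [63, 72, 82, 91, 8, 22, 88]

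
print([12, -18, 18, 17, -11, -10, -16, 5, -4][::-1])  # [-4, 5, -16, -10, -11, 17, 18, -18, 12]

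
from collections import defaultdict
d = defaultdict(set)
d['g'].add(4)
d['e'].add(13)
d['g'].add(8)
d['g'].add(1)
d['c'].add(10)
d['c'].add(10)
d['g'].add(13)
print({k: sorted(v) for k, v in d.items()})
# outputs {'g': [1, 4, 8, 13], 'e': [13], 'c': [10]}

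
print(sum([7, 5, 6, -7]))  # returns 11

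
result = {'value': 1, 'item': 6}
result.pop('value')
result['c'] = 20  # {'item': 6, 'c': 20}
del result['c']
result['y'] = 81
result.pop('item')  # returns 6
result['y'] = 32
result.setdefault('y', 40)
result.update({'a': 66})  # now {'y': 32, 'a': 66}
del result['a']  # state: {'y': 32}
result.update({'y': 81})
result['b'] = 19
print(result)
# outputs {'y': 81, 'b': 19}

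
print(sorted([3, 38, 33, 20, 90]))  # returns [3, 20, 33, 38, 90]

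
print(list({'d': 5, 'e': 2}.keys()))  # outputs ['d', 'e']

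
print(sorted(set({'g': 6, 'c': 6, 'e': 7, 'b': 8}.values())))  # [6, 7, 8]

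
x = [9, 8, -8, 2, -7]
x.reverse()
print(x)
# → [-7, 2, -8, 8, 9]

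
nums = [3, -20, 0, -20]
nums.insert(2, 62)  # [3, -20, 62, 0, -20]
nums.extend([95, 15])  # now [3, -20, 62, 0, -20, 95, 15]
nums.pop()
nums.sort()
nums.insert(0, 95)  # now [95, -20, -20, 0, 3, 62, 95]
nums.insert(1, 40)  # [95, 40, -20, -20, 0, 3, 62, 95]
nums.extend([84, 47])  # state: [95, 40, -20, -20, 0, 3, 62, 95, 84, 47]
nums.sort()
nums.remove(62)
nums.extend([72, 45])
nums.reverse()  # [45, 72, 95, 95, 84, 47, 40, 3, 0, -20, -20]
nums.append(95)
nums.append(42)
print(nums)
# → [45, 72, 95, 95, 84, 47, 40, 3, 0, -20, -20, 95, 42]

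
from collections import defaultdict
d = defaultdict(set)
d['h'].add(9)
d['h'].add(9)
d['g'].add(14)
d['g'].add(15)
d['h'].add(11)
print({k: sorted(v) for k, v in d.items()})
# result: {'h': [9, 11], 'g': [14, 15]}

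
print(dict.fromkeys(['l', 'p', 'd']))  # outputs {'l': None, 'p': None, 'd': None}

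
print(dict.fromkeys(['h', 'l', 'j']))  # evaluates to {'h': None, 'l': None, 'j': None}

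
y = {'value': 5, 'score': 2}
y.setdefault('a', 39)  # 39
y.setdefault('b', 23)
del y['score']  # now {'value': 5, 'a': 39, 'b': 23}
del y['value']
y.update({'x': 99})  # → {'a': 39, 'b': 23, 'x': 99}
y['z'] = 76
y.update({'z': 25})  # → {'a': 39, 'b': 23, 'x': 99, 'z': 25}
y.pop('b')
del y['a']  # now {'x': 99, 'z': 25}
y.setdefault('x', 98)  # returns 99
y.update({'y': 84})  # {'x': 99, 'z': 25, 'y': 84}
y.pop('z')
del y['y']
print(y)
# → {'x': 99}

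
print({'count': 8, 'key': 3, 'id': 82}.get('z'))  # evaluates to None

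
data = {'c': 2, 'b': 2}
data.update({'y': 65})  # {'c': 2, 'b': 2, 'y': 65}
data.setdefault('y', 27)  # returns 65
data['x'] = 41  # {'c': 2, 'b': 2, 'y': 65, 'x': 41}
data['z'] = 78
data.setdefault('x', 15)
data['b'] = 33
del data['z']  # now {'c': 2, 'b': 33, 'y': 65, 'x': 41}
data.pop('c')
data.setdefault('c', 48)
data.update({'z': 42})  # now {'b': 33, 'y': 65, 'x': 41, 'c': 48, 'z': 42}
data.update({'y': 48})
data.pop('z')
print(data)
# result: {'b': 33, 'y': 48, 'x': 41, 'c': 48}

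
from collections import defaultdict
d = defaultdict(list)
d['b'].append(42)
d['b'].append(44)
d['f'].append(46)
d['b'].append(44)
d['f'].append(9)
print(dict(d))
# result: {'b': [42, 44, 44], 'f': [46, 9]}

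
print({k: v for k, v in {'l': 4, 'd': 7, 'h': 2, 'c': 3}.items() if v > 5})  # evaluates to {'d': 7}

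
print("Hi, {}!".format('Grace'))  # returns Hi, Grace!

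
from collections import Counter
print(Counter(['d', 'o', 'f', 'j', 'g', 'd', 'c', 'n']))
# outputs Counter({'d': 2, 'o': 1, 'f': 1, 'j': 1, 'g': 1, 'c': 1, 'n': 1})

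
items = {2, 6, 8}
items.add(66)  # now {2, 6, 8, 66}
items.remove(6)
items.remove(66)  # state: {2, 8}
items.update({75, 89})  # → {2, 8, 75, 89}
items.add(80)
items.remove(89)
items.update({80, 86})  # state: {2, 8, 75, 80, 86}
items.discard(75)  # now {2, 8, 80, 86}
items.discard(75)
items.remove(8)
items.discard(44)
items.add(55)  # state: {2, 55, 80, 86}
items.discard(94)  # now {2, 55, 80, 86}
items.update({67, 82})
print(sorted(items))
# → [2, 55, 67, 80, 82, 86]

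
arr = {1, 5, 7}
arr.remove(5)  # {1, 7}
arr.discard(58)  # {1, 7}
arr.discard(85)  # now {1, 7}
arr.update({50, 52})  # {1, 7, 50, 52}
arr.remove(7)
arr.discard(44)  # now {1, 50, 52}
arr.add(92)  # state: {1, 50, 52, 92}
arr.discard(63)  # {1, 50, 52, 92}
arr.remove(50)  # {1, 52, 92}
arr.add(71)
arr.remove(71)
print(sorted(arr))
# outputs [1, 52, 92]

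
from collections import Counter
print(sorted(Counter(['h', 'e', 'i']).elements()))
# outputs ['e', 'h', 'i']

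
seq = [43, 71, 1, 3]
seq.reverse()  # [3, 1, 71, 43]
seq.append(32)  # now [3, 1, 71, 43, 32]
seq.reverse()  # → [32, 43, 71, 1, 3]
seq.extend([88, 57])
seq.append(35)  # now [32, 43, 71, 1, 3, 88, 57, 35]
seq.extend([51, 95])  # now [32, 43, 71, 1, 3, 88, 57, 35, 51, 95]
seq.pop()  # 95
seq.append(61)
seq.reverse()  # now [61, 51, 35, 57, 88, 3, 1, 71, 43, 32]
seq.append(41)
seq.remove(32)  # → [61, 51, 35, 57, 88, 3, 1, 71, 43, 41]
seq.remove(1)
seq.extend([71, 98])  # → [61, 51, 35, 57, 88, 3, 71, 43, 41, 71, 98]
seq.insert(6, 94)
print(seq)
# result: [61, 51, 35, 57, 88, 3, 94, 71, 43, 41, 71, 98]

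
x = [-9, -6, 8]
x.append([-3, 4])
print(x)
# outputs [-9, -6, 8, [-3, 4]]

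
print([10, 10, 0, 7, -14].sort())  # None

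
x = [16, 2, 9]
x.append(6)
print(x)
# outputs [16, 2, 9, 6]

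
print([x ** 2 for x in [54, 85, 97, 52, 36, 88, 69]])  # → [2916, 7225, 9409, 2704, 1296, 7744, 4761]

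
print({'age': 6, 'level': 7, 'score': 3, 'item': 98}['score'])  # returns 3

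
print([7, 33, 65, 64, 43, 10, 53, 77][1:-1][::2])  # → [33, 64, 10]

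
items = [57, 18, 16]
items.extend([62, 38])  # [57, 18, 16, 62, 38]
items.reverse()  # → [38, 62, 16, 18, 57]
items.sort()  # [16, 18, 38, 57, 62]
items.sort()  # [16, 18, 38, 57, 62]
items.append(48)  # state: [16, 18, 38, 57, 62, 48]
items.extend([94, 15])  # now [16, 18, 38, 57, 62, 48, 94, 15]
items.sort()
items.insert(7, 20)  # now [15, 16, 18, 38, 48, 57, 62, 20, 94]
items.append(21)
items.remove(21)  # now [15, 16, 18, 38, 48, 57, 62, 20, 94]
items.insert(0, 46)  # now [46, 15, 16, 18, 38, 48, 57, 62, 20, 94]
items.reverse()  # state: [94, 20, 62, 57, 48, 38, 18, 16, 15, 46]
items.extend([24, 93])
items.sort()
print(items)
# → [15, 16, 18, 20, 24, 38, 46, 48, 57, 62, 93, 94]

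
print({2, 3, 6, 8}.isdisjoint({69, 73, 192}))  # True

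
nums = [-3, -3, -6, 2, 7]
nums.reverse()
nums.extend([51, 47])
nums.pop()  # 47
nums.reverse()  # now [51, -3, -3, -6, 2, 7]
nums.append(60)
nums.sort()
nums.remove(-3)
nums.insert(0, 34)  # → [34, -6, -3, 2, 7, 51, 60]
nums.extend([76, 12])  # [34, -6, -3, 2, 7, 51, 60, 76, 12]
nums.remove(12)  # [34, -6, -3, 2, 7, 51, 60, 76]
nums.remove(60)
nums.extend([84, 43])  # [34, -6, -3, 2, 7, 51, 76, 84, 43]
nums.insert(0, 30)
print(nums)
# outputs [30, 34, -6, -3, 2, 7, 51, 76, 84, 43]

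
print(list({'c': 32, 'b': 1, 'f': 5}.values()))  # [32, 1, 5]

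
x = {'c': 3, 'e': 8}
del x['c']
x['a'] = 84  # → {'e': 8, 'a': 84}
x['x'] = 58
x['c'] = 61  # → {'e': 8, 'a': 84, 'x': 58, 'c': 61}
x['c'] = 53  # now {'e': 8, 'a': 84, 'x': 58, 'c': 53}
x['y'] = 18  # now {'e': 8, 'a': 84, 'x': 58, 'c': 53, 'y': 18}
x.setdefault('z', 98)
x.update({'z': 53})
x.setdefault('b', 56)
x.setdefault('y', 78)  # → 18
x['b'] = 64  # {'e': 8, 'a': 84, 'x': 58, 'c': 53, 'y': 18, 'z': 53, 'b': 64}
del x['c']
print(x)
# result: {'e': 8, 'a': 84, 'x': 58, 'y': 18, 'z': 53, 'b': 64}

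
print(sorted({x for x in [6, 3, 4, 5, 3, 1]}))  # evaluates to [1, 3, 4, 5, 6]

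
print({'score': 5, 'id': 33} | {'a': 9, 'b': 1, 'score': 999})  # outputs {'score': 999, 'id': 33, 'a': 9, 'b': 1}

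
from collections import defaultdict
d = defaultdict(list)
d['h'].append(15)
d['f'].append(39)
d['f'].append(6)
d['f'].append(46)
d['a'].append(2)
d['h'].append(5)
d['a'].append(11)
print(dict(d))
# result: {'h': [15, 5], 'f': [39, 6, 46], 'a': [2, 11]}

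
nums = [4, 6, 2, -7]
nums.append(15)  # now [4, 6, 2, -7, 15]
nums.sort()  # [-7, 2, 4, 6, 15]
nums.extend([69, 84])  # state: [-7, 2, 4, 6, 15, 69, 84]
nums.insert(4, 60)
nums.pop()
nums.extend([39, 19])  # [-7, 2, 4, 6, 60, 15, 69, 39, 19]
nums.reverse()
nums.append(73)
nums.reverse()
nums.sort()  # [-7, 2, 4, 6, 15, 19, 39, 60, 69, 73]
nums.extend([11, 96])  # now [-7, 2, 4, 6, 15, 19, 39, 60, 69, 73, 11, 96]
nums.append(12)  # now [-7, 2, 4, 6, 15, 19, 39, 60, 69, 73, 11, 96, 12]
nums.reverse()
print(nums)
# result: [12, 96, 11, 73, 69, 60, 39, 19, 15, 6, 4, 2, -7]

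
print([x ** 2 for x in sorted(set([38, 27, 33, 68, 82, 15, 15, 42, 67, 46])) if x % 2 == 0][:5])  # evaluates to [1444, 1764, 2116, 4624, 6724]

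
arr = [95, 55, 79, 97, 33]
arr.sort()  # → [33, 55, 79, 95, 97]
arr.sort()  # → [33, 55, 79, 95, 97]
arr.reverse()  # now [97, 95, 79, 55, 33]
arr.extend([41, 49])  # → [97, 95, 79, 55, 33, 41, 49]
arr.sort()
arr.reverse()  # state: [97, 95, 79, 55, 49, 41, 33]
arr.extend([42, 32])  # [97, 95, 79, 55, 49, 41, 33, 42, 32]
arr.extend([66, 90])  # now [97, 95, 79, 55, 49, 41, 33, 42, 32, 66, 90]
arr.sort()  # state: [32, 33, 41, 42, 49, 55, 66, 79, 90, 95, 97]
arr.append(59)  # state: [32, 33, 41, 42, 49, 55, 66, 79, 90, 95, 97, 59]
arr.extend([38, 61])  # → [32, 33, 41, 42, 49, 55, 66, 79, 90, 95, 97, 59, 38, 61]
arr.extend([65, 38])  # [32, 33, 41, 42, 49, 55, 66, 79, 90, 95, 97, 59, 38, 61, 65, 38]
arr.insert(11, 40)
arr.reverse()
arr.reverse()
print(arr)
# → [32, 33, 41, 42, 49, 55, 66, 79, 90, 95, 97, 40, 59, 38, 61, 65, 38]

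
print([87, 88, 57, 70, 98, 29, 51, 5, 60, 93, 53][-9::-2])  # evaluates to [57, 87]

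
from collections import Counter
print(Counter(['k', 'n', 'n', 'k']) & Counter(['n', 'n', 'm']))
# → Counter({'n': 2})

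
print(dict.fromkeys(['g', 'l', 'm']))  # {'g': None, 'l': None, 'm': None}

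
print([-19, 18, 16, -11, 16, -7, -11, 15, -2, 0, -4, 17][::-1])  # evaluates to [17, -4, 0, -2, 15, -11, -7, 16, -11, 16, 18, -19]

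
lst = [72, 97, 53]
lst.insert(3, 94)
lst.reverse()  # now [94, 53, 97, 72]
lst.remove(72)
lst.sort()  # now [53, 94, 97]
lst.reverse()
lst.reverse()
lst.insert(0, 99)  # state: [99, 53, 94, 97]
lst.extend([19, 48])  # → [99, 53, 94, 97, 19, 48]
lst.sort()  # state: [19, 48, 53, 94, 97, 99]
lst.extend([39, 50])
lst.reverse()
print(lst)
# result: [50, 39, 99, 97, 94, 53, 48, 19]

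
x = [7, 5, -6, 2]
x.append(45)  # [7, 5, -6, 2, 45]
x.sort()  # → [-6, 2, 5, 7, 45]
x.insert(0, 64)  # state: [64, -6, 2, 5, 7, 45]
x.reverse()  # [45, 7, 5, 2, -6, 64]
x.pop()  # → 64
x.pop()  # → -6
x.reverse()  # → [2, 5, 7, 45]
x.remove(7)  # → [2, 5, 45]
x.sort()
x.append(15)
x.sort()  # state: [2, 5, 15, 45]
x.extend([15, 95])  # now [2, 5, 15, 45, 15, 95]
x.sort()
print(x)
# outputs [2, 5, 15, 15, 45, 95]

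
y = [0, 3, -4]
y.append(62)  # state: [0, 3, -4, 62]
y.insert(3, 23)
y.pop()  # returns 62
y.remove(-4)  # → [0, 3, 23]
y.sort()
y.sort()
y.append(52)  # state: [0, 3, 23, 52]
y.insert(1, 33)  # [0, 33, 3, 23, 52]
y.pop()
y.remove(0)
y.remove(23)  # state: [33, 3]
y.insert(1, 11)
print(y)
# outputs [33, 11, 3]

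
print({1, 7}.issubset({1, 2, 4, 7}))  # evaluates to True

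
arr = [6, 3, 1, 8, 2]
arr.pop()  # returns 2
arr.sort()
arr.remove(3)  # [1, 6, 8]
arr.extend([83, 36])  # [1, 6, 8, 83, 36]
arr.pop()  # 36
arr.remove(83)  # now [1, 6, 8]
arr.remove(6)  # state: [1, 8]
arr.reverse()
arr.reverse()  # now [1, 8]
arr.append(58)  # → [1, 8, 58]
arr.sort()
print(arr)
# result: [1, 8, 58]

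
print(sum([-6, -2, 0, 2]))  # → -6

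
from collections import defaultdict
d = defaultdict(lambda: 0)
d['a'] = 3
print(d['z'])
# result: 0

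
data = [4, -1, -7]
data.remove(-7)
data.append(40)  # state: [4, -1, 40]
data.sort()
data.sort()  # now [-1, 4, 40]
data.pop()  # 40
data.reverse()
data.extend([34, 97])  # [4, -1, 34, 97]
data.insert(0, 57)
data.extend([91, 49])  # [57, 4, -1, 34, 97, 91, 49]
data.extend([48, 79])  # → [57, 4, -1, 34, 97, 91, 49, 48, 79]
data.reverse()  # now [79, 48, 49, 91, 97, 34, -1, 4, 57]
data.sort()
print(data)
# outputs [-1, 4, 34, 48, 49, 57, 79, 91, 97]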